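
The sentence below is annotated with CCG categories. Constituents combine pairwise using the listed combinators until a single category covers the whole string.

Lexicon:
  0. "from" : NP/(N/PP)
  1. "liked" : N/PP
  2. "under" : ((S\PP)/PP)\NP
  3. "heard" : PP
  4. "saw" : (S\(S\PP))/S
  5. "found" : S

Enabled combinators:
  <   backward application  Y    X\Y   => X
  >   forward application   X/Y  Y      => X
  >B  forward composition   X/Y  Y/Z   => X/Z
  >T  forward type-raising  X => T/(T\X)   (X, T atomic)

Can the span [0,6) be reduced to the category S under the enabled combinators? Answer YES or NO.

YES

[0,6] S   <
  [0,4] S\PP   >
    [0,3] (S\PP)/PP   <
      [0,2] NP   >
        [0,1] "from" : NP/(N/PP)
        [1,2] "liked" : N/PP
      [2,3] "under" : ((S\PP)/PP)\NP
    [3,4] "heard" : PP
  [4,6] S\(S\PP)   >
    [4,5] "saw" : (S\(S\PP))/S
    [5,6] "found" : S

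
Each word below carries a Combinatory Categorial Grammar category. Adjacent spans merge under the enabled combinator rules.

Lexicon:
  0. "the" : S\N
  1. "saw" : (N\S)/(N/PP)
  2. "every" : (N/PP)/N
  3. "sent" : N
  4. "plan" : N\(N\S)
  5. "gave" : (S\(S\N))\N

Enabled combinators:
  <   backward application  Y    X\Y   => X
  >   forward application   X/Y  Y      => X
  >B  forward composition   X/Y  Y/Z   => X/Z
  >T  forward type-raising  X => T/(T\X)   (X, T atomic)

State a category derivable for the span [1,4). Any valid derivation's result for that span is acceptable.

[0,6] S   <
  [0,1] "the" : S\N
  [1,6] S\(S\N)   <
    [1,5] N   <
      [1,4] N\S   >
        [1,2] "saw" : (N\S)/(N/PP)
        [2,4] N/PP   >
          [2,3] "every" : (N/PP)/N
          [3,4] "sent" : N
      [4,5] "plan" : N\(N\S)
    [5,6] "gave" : (S\(S\N))\N

N\S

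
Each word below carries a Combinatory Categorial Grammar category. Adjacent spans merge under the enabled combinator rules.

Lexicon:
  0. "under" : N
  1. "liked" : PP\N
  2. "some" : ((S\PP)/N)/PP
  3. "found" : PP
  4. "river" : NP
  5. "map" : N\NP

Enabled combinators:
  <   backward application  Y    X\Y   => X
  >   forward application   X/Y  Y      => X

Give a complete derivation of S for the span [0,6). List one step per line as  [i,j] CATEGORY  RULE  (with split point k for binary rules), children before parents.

[0,1] N  lex  "under"
[1,2] PP\N  lex  "liked"
[0,2] PP  <  k=1
[2,3] ((S\PP)/N)/PP  lex  "some"
[3,4] PP  lex  "found"
[2,4] (S\PP)/N  >  k=3
[4,5] NP  lex  "river"
[5,6] N\NP  lex  "map"
[4,6] N  <  k=5
[2,6] S\PP  >  k=4
[0,6] S  <  k=2

[0,6] S   <
  [0,2] PP   <
    [0,1] "under" : N
    [1,2] "liked" : PP\N
  [2,6] S\PP   >
    [2,4] (S\PP)/N   >
      [2,3] "some" : ((S\PP)/N)/PP
      [3,4] "found" : PP
    [4,6] N   <
      [4,5] "river" : NP
      [5,6] "map" : N\NP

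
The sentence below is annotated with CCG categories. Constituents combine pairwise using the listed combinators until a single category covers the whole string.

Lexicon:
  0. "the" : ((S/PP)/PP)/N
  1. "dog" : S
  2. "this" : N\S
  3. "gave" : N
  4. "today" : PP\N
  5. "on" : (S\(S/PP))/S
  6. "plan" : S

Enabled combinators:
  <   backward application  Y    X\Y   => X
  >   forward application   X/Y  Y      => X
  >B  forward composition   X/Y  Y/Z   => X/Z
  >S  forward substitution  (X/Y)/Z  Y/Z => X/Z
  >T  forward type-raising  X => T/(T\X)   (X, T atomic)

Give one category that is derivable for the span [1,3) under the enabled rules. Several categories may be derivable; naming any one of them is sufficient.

N

[0,7] S   <
  [0,5] S/PP   >
    [0,3] (S/PP)/PP   >
      [0,1] "the" : ((S/PP)/PP)/N
      [1,3] N   <
        [1,2] "dog" : S
        [2,3] "this" : N\S
    [3,5] PP   <
      [3,4] "gave" : N
      [4,5] "today" : PP\N
  [5,7] S\(S/PP)   >
    [5,6] "on" : (S\(S/PP))/S
    [6,7] "plan" : S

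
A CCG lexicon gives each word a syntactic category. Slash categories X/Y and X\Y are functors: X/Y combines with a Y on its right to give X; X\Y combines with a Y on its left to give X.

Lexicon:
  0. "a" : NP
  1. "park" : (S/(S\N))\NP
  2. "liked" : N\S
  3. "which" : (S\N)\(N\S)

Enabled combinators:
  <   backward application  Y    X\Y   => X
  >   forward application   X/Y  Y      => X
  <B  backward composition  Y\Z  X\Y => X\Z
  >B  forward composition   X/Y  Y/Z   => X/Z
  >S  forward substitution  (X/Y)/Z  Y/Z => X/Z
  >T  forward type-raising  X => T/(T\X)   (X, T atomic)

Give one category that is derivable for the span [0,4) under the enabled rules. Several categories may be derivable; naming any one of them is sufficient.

S

[0,4] S   >
  [0,2] S/(S\N)   <
    [0,1] "a" : NP
    [1,2] "park" : (S/(S\N))\NP
  [2,4] S\N   <
    [2,3] "liked" : N\S
    [3,4] "which" : (S\N)\(N\S)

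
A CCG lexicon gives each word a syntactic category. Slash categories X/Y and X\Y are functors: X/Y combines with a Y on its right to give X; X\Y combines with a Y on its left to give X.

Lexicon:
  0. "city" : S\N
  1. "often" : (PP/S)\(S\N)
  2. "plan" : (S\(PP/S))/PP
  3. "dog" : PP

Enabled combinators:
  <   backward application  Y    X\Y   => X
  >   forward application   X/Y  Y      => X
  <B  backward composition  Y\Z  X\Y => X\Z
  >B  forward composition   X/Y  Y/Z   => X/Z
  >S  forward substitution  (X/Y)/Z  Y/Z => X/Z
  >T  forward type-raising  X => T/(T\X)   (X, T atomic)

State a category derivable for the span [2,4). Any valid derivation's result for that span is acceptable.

[0,4] S   <
  [0,2] PP/S   <
    [0,1] "city" : S\N
    [1,2] "often" : (PP/S)\(S\N)
  [2,4] S\(PP/S)   >
    [2,3] "plan" : (S\(PP/S))/PP
    [3,4] "dog" : PP

S\(PP/S)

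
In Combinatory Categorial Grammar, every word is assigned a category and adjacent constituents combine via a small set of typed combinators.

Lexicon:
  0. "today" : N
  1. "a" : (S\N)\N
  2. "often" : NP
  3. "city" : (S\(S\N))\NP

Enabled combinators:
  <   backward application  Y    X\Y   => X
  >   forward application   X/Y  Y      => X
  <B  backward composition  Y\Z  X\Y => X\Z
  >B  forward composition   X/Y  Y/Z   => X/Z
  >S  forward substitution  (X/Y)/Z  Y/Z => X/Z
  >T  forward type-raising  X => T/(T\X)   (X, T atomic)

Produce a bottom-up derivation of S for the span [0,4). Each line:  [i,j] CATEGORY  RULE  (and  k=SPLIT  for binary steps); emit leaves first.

[0,1] N  lex  "today"
[1,2] (S\N)\N  lex  "a"
[0,2] S\N  <  k=1
[2,3] NP  lex  "often"
[3,4] (S\(S\N))\NP  lex  "city"
[2,4] S\(S\N)  <  k=3
[0,4] S  <  k=2

[0,4] S   <
  [0,2] S\N   <
    [0,1] "today" : N
    [1,2] "a" : (S\N)\N
  [2,4] S\(S\N)   <
    [2,3] "often" : NP
    [3,4] "city" : (S\(S\N))\NP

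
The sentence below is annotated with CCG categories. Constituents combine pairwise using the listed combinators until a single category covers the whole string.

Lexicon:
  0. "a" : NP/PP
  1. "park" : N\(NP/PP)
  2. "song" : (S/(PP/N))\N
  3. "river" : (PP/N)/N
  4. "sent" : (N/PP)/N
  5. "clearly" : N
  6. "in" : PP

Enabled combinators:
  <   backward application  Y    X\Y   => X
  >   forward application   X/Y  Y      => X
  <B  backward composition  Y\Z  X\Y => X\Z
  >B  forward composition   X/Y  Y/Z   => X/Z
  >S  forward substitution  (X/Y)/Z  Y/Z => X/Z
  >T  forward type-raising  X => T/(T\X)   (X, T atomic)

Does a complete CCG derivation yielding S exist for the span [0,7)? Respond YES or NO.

YES

[0,7] S   >
  [0,3] S/(PP/N)   <
    [0,2] N   <
      [0,1] "a" : NP/PP
      [1,2] "park" : N\(NP/PP)
    [2,3] "song" : (S/(PP/N))\N
  [3,7] PP/N   >
    [3,4] "river" : (PP/N)/N
    [4,7] N   >
      [4,6] N/PP   >
        [4,5] "sent" : (N/PP)/N
        [5,6] "clearly" : N
      [6,7] "in" : PP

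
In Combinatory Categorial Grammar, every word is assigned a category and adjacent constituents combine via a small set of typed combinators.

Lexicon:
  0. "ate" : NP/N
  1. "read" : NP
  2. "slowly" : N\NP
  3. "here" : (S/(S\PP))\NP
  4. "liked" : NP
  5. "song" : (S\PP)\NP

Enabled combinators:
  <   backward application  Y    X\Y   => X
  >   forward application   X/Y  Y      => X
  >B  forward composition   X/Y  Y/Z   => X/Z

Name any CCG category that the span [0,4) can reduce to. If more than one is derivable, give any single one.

[0,6] S   >
  [0,4] S/(S\PP)   <
    [0,3] NP   >
      [0,1] "ate" : NP/N
      [1,3] N   <
        [1,2] "read" : NP
        [2,3] "slowly" : N\NP
    [3,4] "here" : (S/(S\PP))\NP
  [4,6] S\PP   <
    [4,5] "liked" : NP
    [5,6] "song" : (S\PP)\NP

S/(S\PP)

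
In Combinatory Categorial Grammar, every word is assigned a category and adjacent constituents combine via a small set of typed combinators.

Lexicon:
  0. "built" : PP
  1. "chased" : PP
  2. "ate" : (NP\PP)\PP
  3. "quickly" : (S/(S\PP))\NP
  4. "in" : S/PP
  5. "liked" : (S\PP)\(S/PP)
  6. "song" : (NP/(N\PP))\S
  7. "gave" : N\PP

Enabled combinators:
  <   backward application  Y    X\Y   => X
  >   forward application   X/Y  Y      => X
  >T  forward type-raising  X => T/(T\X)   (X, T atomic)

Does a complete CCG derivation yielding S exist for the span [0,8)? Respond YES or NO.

PP PP (NP\PP)\PP (S/(S\PP))\NP S/PP (S\PP)\(S/PP) (NP/(N\PP))\S N\PP
CKY chart[0,8] = {N/(N\NP), NP, NP/(NP\NP), PP/(PP\NP), S/(S\NP)}; S ∉ chart

NO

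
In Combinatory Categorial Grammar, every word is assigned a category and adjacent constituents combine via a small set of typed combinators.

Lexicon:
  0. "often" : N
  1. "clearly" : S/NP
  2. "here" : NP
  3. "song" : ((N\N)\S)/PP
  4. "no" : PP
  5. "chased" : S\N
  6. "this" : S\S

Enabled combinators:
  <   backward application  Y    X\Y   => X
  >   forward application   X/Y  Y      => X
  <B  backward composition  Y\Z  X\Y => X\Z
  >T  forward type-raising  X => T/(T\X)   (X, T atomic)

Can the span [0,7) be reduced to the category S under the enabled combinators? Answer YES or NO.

[0,7] S   >
  [0,1] S/(S\N)   >T
    [0,1] "often" : N
  [1,7] S\N   <B
    [1,6] S\N   <B
      [1,5] N\N   <
        [1,3] S   >
          [1,2] "clearly" : S/NP
          [2,3] "here" : NP
        [3,5] (N\N)\S   >
          [3,4] "song" : ((N\N)\S)/PP
          [4,5] "no" : PP
      [5,6] "chased" : S\N
    [6,7] "this" : S\S

YES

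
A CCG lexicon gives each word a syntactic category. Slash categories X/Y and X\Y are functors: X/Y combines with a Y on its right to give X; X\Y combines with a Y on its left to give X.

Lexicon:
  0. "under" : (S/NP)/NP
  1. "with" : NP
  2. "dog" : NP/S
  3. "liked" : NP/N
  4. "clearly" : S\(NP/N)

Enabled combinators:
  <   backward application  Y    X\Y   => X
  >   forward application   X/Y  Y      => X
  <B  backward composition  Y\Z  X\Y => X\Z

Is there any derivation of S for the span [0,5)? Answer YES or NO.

[0,5] S   >
  [0,2] S/NP   >
    [0,1] "under" : (S/NP)/NP
    [1,2] "with" : NP
  [2,5] NP   >
    [2,3] "dog" : NP/S
    [3,5] S   <
      [3,4] "liked" : NP/N
      [4,5] "clearly" : S\(NP/N)

YES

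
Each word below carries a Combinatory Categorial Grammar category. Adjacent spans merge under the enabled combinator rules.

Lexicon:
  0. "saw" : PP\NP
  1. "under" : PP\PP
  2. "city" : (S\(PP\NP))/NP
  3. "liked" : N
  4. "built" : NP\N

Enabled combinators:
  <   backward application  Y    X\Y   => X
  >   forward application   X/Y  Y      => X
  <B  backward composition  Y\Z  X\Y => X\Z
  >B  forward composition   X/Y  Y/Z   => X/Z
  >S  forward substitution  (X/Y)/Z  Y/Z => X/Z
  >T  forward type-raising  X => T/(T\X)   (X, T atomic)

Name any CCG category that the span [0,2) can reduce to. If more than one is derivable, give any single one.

[0,5] S   <
  [0,2] PP\NP   <B
    [0,1] "saw" : PP\NP
    [1,2] "under" : PP\PP
  [2,5] S\(PP\NP)   >
    [2,3] "city" : (S\(PP\NP))/NP
    [3,5] NP   <
      [3,4] "liked" : N
      [4,5] "built" : NP\N

PP\NP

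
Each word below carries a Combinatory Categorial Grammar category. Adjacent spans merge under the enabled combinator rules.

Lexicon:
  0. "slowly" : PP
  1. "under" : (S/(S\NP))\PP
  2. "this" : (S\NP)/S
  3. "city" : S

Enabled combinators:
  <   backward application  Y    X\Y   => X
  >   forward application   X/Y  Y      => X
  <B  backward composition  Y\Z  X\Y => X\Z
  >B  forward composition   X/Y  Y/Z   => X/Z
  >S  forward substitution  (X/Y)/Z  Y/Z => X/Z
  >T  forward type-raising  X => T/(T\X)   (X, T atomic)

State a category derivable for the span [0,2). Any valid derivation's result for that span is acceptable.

S/(S\NP)

[0,4] S   >
  [0,2] S/(S\NP)   <
    [0,1] "slowly" : PP
    [1,2] "under" : (S/(S\NP))\PP
  [2,4] S\NP   >
    [2,3] "this" : (S\NP)/S
    [3,4] "city" : S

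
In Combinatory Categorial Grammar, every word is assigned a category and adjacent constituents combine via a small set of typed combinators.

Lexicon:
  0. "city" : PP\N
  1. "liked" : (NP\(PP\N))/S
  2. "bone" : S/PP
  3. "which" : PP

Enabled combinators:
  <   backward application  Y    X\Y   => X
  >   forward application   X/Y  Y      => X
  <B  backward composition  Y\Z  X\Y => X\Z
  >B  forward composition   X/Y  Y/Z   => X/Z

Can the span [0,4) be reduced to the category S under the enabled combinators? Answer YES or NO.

PP\N (NP\(PP\N))/S S/PP PP
CKY chart[0,4] = {NP}; S ∉ chart

NO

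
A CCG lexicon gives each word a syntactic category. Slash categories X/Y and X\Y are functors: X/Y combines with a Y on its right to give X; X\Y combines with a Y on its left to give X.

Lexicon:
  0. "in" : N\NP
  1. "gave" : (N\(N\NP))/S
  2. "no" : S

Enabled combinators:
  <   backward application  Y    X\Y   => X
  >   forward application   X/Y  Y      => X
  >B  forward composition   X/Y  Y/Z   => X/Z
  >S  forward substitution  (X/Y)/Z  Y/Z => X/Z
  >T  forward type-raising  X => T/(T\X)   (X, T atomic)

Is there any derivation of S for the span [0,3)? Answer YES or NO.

N\NP (N\(N\NP))/S S
CKY chart[0,3] = {N, N/(N\N), NP/(NP\N), PP/(PP\N), S/(S\N)}; S ∉ chart

NO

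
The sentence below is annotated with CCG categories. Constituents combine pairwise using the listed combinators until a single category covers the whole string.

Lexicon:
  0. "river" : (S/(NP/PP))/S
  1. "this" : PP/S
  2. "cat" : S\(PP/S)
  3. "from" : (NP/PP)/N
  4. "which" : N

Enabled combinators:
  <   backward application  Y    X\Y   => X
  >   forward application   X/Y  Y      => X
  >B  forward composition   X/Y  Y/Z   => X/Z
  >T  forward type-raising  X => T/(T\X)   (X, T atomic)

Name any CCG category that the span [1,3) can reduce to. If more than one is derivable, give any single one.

[0,5] S   >
  [0,3] S/(NP/PP)   >
    [0,1] "river" : (S/(NP/PP))/S
    [1,3] S   <
      [1,2] "this" : PP/S
      [2,3] "cat" : S\(PP/S)
  [3,5] NP/PP   >
    [3,4] "from" : (NP/PP)/N
    [4,5] "which" : N

S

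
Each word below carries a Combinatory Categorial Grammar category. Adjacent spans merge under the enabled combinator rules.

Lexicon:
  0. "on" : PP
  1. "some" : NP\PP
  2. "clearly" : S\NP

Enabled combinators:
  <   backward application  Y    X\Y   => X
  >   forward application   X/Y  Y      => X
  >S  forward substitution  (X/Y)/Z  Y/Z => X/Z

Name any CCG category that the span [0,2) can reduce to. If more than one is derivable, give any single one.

[0,3] S   <
  [0,2] NP   <
    [0,1] "on" : PP
    [1,2] "some" : NP\PP
  [2,3] "clearly" : S\NP

NP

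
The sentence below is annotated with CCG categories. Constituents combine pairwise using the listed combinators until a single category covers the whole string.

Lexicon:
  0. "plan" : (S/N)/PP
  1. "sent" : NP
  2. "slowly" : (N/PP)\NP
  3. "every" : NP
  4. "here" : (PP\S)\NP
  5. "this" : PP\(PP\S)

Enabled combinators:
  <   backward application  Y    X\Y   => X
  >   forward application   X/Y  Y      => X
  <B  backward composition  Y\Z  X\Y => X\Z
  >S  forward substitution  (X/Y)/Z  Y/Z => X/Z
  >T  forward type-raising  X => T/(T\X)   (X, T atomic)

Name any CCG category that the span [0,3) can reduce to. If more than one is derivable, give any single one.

S/PP

[0,6] S   >
  [0,3] S/PP   >S
    [0,1] "plan" : (S/N)/PP
    [1,3] N/PP   <
      [1,2] "sent" : NP
      [2,3] "slowly" : (N/PP)\NP
  [3,6] PP   <
    [3,5] PP\S   <
      [3,4] "every" : NP
      [4,5] "here" : (PP\S)\NP
    [5,6] "this" : PP\(PP\S)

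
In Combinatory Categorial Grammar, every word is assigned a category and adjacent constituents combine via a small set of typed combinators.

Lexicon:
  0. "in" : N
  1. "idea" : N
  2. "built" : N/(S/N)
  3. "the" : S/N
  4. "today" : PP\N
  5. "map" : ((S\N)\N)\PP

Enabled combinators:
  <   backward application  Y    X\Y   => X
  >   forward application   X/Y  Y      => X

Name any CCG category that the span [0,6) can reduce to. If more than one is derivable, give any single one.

[0,6] S   <
  [0,1] "in" : N
  [1,6] S\N   <
    [1,2] "idea" : N
    [2,6] (S\N)\N   <
      [2,5] PP   <
        [2,4] N   >
          [2,3] "built" : N/(S/N)
          [3,4] "the" : S/N
        [4,5] "today" : PP\N
      [5,6] "map" : ((S\N)\N)\PP

S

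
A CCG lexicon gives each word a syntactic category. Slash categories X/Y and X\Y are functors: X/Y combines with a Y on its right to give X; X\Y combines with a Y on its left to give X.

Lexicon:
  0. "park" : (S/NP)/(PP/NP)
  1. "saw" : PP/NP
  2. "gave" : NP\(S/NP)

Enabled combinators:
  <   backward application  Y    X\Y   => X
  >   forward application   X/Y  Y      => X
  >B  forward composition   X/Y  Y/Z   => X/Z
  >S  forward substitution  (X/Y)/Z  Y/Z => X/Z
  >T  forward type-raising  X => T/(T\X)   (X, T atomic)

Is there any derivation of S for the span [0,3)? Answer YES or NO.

(S/NP)/(PP/NP) PP/NP NP\(S/NP)
CKY chart[0,3] = {N/(N\NP), NP, NP/(NP\NP), PP/(PP\NP), S/(S\NP)}; S ∉ chart

NO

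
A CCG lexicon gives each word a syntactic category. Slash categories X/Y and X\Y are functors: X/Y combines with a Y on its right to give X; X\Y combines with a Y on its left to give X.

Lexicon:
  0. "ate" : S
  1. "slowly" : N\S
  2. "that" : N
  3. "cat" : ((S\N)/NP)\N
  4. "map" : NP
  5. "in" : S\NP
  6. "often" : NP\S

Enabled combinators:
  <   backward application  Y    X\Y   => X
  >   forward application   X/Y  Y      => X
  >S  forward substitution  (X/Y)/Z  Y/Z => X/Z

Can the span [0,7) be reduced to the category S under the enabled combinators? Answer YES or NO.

[0,7] S   <
  [0,2] N   <
    [0,1] "ate" : S
    [1,2] "slowly" : N\S
  [2,7] S\N   >
    [2,4] (S\N)/NP   <
      [2,3] "that" : N
      [3,4] "cat" : ((S\N)/NP)\N
    [4,7] NP   <
      [4,6] S   <
        [4,5] "map" : NP
        [5,6] "in" : S\NP
      [6,7] "often" : NP\S

YES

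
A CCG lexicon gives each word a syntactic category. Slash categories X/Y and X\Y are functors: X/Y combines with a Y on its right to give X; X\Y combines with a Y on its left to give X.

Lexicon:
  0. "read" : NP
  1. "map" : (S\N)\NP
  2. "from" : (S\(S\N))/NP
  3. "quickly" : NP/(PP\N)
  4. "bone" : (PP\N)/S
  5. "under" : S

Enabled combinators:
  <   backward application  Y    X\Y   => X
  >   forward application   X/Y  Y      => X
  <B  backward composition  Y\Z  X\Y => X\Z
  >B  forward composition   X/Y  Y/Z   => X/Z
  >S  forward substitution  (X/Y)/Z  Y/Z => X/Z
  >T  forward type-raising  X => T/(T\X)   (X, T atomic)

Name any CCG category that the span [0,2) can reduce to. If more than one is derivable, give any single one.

[0,6] S   <
  [0,2] S\N   <
    [0,1] "read" : NP
    [1,2] "map" : (S\N)\NP
  [2,6] S\(S\N)   >
    [2,3] "from" : (S\(S\N))/NP
    [3,6] NP   >
      [3,4] "quickly" : NP/(PP\N)
      [4,6] PP\N   >
        [4,5] "bone" : (PP\N)/S
        [5,6] "under" : S

S\N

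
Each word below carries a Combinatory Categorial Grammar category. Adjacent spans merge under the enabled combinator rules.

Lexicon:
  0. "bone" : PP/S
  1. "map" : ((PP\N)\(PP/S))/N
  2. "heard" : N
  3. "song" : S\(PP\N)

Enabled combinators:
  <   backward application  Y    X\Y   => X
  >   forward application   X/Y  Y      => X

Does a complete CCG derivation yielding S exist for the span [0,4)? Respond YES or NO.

YES

[0,4] S   <
  [0,3] PP\N   <
    [0,1] "bone" : PP/S
    [1,3] (PP\N)\(PP/S)   >
      [1,2] "map" : ((PP\N)\(PP/S))/N
      [2,3] "heard" : N
  [3,4] "song" : S\(PP\N)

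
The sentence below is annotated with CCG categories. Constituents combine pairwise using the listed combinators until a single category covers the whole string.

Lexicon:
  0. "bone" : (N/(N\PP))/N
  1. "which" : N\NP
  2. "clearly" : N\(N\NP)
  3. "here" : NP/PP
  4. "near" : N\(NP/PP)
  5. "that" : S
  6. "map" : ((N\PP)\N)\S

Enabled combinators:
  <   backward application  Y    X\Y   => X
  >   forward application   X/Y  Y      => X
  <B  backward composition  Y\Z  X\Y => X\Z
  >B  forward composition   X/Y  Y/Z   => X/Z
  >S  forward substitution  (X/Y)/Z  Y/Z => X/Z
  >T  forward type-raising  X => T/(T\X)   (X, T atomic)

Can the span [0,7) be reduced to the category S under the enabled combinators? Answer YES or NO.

NO

(N/(N\PP))/N N\NP N\(N\NP) NP/PP N\(NP/PP) S ((N\PP)\N)\S
CKY chart[0,7] = {N, N/(N\N), NP/(NP\N), PP/(PP\N), S/(S\N)}; S ∉ chart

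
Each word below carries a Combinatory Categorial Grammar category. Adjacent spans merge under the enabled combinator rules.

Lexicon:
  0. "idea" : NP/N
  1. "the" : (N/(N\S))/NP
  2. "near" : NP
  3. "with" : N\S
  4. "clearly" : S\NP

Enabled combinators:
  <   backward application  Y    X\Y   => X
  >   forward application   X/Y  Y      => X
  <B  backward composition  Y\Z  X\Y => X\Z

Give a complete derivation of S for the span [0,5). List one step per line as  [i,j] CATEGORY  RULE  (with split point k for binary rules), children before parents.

[0,1] NP/N  lex  "idea"
[1,2] (N/(N\S))/NP  lex  "the"
[2,3] NP  lex  "near"
[1,3] N/(N\S)  >  k=2
[3,4] N\S  lex  "with"
[1,4] N  >  k=3
[0,4] NP  >  k=1
[4,5] S\NP  lex  "clearly"
[0,5] S  <  k=4

[0,5] S   <
  [0,4] NP   >
    [0,1] "idea" : NP/N
    [1,4] N   >
      [1,3] N/(N\S)   >
        [1,2] "the" : (N/(N\S))/NP
        [2,3] "near" : NP
      [3,4] "with" : N\S
  [4,5] "clearly" : S\NP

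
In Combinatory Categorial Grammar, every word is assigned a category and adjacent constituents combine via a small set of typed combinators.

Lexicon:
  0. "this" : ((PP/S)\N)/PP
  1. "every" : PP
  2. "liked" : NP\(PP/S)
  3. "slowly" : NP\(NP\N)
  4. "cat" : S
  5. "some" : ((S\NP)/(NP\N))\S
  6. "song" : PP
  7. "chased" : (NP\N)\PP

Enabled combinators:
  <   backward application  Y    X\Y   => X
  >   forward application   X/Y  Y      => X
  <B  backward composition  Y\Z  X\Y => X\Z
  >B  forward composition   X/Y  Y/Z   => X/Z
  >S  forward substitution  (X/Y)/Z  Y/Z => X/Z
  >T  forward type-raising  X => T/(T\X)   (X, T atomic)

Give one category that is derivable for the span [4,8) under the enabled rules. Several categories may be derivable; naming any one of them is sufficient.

[0,8] S   <
  [0,4] NP   <
    [0,3] NP\N   <B
      [0,2] (PP/S)\N   >
        [0,1] "this" : ((PP/S)\N)/PP
        [1,2] "every" : PP
      [2,3] "liked" : NP\(PP/S)
    [3,4] "slowly" : NP\(NP\N)
  [4,8] S\NP   >
    [4,6] (S\NP)/(NP\N)   <
      [4,5] "cat" : S
      [5,6] "some" : ((S\NP)/(NP\N))\S
    [6,8] NP\N   <
      [6,7] "song" : PP
      [7,8] "chased" : (NP\N)\PP

S\NP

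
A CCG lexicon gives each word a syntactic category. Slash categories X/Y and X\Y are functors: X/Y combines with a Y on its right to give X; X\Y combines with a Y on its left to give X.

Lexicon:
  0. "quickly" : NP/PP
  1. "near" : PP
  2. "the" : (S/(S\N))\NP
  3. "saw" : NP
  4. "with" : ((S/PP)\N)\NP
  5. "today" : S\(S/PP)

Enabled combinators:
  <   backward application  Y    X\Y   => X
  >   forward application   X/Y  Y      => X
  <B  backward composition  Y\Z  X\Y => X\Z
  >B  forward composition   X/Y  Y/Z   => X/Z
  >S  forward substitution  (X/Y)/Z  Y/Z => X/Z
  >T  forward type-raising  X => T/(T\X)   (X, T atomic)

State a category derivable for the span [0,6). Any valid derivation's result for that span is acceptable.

[0,6] S   >
  [0,3] S/(S\N)   <
    [0,2] NP   >
      [0,1] "quickly" : NP/PP
      [1,2] "near" : PP
    [2,3] "the" : (S/(S\N))\NP
  [3,6] S\N   <B
    [3,5] (S/PP)\N   <
      [3,4] "saw" : NP
      [4,5] "with" : ((S/PP)\N)\NP
    [5,6] "today" : S\(S/PP)

S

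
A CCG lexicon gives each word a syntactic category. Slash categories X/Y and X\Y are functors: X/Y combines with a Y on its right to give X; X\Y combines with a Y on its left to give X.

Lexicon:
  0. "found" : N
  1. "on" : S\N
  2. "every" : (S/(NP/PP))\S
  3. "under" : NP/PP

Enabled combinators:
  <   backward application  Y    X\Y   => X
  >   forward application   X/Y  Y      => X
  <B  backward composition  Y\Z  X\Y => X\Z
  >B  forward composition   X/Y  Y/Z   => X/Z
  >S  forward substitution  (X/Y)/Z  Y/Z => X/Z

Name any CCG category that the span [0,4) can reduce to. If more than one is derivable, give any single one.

S

[0,4] S   >
  [0,3] S/(NP/PP)   <
    [0,2] S   <
      [0,1] "found" : N
      [1,2] "on" : S\N
    [2,3] "every" : (S/(NP/PP))\S
  [3,4] "under" : NP/PP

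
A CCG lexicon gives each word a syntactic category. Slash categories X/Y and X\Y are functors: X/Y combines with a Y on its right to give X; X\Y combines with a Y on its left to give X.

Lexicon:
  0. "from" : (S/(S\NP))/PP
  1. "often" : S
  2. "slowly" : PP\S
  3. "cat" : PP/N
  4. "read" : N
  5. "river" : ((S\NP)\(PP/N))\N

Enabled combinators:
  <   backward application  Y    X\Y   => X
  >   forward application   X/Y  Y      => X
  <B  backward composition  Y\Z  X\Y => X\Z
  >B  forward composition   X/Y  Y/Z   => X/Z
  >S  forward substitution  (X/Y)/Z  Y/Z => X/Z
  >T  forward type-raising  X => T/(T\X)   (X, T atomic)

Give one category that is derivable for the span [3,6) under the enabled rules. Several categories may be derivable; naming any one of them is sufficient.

[0,6] S   >
  [0,3] S/(S\NP)   >
    [0,1] "from" : (S/(S\NP))/PP
    [1,3] PP   >
      [1,2] PP/(PP\S)   >T
        [1,2] "often" : S
      [2,3] "slowly" : PP\S
  [3,6] S\NP   <
    [3,4] "cat" : PP/N
    [4,6] (S\NP)\(PP/N)   <
      [4,5] "read" : N
      [5,6] "river" : ((S\NP)\(PP/N))\N

S\NP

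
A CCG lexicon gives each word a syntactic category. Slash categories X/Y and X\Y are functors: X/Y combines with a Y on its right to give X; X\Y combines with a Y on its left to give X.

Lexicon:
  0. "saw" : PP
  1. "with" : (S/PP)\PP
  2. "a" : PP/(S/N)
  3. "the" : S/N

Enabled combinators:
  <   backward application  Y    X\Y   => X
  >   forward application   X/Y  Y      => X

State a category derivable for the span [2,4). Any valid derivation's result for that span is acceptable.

PP

[0,4] S   >
  [0,2] S/PP   <
    [0,1] "saw" : PP
    [1,2] "with" : (S/PP)\PP
  [2,4] PP   >
    [2,3] "a" : PP/(S/N)
    [3,4] "the" : S/N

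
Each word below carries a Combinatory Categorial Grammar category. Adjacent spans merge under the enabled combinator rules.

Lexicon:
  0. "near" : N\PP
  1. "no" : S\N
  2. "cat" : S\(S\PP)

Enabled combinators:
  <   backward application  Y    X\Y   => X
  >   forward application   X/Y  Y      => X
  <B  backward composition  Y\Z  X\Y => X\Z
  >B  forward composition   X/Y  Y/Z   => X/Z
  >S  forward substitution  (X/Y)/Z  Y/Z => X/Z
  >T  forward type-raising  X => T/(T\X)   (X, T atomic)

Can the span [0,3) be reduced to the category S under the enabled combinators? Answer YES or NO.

[0,3] S   <
  [0,2] S\PP   <B
    [0,1] "near" : N\PP
    [1,2] "no" : S\N
  [2,3] "cat" : S\(S\PP)

YES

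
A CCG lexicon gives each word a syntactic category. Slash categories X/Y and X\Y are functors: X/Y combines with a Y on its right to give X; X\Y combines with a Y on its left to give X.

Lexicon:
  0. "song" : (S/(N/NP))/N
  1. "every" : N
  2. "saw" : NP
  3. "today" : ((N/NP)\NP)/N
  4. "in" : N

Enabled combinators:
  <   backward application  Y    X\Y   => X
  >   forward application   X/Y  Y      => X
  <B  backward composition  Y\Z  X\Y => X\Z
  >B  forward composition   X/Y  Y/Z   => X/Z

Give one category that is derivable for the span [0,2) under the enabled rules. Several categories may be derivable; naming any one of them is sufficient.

S/(N/NP)

[0,5] S   >
  [0,2] S/(N/NP)   >
    [0,1] "song" : (S/(N/NP))/N
    [1,2] "every" : N
  [2,5] N/NP   <
    [2,3] "saw" : NP
    [3,5] (N/NP)\NP   >
      [3,4] "today" : ((N/NP)\NP)/N
      [4,5] "in" : N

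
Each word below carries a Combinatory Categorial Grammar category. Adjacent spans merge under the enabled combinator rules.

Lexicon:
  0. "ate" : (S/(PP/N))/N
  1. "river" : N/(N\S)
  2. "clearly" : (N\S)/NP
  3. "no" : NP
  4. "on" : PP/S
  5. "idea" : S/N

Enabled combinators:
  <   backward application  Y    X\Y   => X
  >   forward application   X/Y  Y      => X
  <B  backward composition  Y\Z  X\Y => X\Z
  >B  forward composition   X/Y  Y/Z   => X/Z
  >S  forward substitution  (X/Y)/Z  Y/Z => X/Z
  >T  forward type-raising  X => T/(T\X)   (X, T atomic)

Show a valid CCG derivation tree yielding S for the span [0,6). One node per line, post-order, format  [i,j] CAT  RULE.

[0,1] (S/(PP/N))/N  lex  "ate"
[1,2] N/(N\S)  lex  "river"
[2,3] (N\S)/NP  lex  "clearly"
[1,3] N/NP  >B  k=2
[3,4] NP  lex  "no"
[1,4] N  >  k=3
[0,4] S/(PP/N)  >  k=1
[4,5] PP/S  lex  "on"
[5,6] S/N  lex  "idea"
[4,6] PP/N  >B  k=5
[0,6] S  >  k=4

[0,6] S   >
  [0,4] S/(PP/N)   >
    [0,1] "ate" : (S/(PP/N))/N
    [1,4] N   >
      [1,3] N/NP   >B
        [1,2] "river" : N/(N\S)
        [2,3] "clearly" : (N\S)/NP
      [3,4] "no" : NP
  [4,6] PP/N   >B
    [4,5] "on" : PP/S
    [5,6] "idea" : S/N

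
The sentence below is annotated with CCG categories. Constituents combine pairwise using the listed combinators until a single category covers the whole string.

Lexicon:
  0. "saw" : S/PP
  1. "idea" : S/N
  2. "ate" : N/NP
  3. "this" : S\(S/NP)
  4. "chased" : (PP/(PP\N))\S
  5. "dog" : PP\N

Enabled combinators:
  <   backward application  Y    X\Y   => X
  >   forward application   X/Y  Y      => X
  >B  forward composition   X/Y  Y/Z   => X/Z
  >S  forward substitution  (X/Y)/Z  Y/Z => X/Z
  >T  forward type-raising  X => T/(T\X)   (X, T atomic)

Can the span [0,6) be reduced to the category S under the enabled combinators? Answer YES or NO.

YES

[0,6] S   >
  [0,1] "saw" : S/PP
  [1,6] PP   >
    [1,5] PP/(PP\N)   <
      [1,4] S   <
        [1,3] S/NP   >B
          [1,2] "idea" : S/N
          [2,3] "ate" : N/NP
        [3,4] "this" : S\(S/NP)
      [4,5] "chased" : (PP/(PP\N))\S
    [5,6] "dog" : PP\N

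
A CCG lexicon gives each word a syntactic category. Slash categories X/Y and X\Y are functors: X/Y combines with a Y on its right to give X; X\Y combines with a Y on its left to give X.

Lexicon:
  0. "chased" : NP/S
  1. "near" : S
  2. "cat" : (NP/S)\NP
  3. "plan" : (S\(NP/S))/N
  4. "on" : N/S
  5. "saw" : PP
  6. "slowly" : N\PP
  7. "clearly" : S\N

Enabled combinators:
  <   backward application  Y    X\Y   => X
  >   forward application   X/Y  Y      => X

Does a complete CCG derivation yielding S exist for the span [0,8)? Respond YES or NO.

[0,8] S   <
  [0,3] NP/S   <
    [0,2] NP   >
      [0,1] "chased" : NP/S
      [1,2] "near" : S
    [2,3] "cat" : (NP/S)\NP
  [3,8] S\(NP/S)   >
    [3,4] "plan" : (S\(NP/S))/N
    [4,8] N   >
      [4,5] "on" : N/S
      [5,8] S   <
        [5,7] N   <
          [5,6] "saw" : PP
          [6,7] "slowly" : N\PP
        [7,8] "clearly" : S\N

YES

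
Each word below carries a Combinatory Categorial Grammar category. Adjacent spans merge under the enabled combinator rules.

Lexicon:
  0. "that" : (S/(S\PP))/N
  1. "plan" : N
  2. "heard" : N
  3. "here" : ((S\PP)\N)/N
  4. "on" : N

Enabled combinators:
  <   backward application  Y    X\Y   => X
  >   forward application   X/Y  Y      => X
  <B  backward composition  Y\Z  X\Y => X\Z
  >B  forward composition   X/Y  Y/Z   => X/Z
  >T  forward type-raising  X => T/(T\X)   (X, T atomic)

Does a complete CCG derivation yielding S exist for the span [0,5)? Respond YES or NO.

YES

[0,5] S   >
  [0,2] S/(S\PP)   >
    [0,1] "that" : (S/(S\PP))/N
    [1,2] "plan" : N
  [2,5] S\PP   <
    [2,3] "heard" : N
    [3,5] (S\PP)\N   >
      [3,4] "here" : ((S\PP)\N)/N
      [4,5] "on" : N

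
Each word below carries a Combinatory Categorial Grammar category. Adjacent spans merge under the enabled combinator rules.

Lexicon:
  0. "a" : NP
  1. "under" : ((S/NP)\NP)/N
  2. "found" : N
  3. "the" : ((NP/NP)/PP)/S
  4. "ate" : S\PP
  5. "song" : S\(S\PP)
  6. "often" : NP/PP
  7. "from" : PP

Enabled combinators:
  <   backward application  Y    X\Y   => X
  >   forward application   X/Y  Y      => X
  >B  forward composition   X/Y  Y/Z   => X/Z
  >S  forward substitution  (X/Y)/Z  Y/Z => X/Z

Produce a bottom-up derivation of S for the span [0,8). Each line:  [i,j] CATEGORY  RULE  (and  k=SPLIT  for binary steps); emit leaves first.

[0,1] NP  lex  "a"
[1,2] ((S/NP)\NP)/N  lex  "under"
[2,3] N  lex  "found"
[1,3] (S/NP)\NP  >  k=2
[0,3] S/NP  <  k=1
[3,4] ((NP/NP)/PP)/S  lex  "the"
[4,5] S\PP  lex  "ate"
[5,6] S\(S\PP)  lex  "song"
[4,6] S  <  k=5
[3,6] (NP/NP)/PP  >  k=4
[6,7] NP/PP  lex  "often"
[3,7] NP/PP  >S  k=6
[7,8] PP  lex  "from"
[3,8] NP  >  k=7
[0,8] S  >  k=3

[0,8] S   >
  [0,3] S/NP   <
    [0,1] "a" : NP
    [1,3] (S/NP)\NP   >
      [1,2] "under" : ((S/NP)\NP)/N
      [2,3] "found" : N
  [3,8] NP   >
    [3,7] NP/PP   >S
      [3,6] (NP/NP)/PP   >
        [3,4] "the" : ((NP/NP)/PP)/S
        [4,6] S   <
          [4,5] "ate" : S\PP
          [5,6] "song" : S\(S\PP)
      [6,7] "often" : NP/PP
    [7,8] "from" : PP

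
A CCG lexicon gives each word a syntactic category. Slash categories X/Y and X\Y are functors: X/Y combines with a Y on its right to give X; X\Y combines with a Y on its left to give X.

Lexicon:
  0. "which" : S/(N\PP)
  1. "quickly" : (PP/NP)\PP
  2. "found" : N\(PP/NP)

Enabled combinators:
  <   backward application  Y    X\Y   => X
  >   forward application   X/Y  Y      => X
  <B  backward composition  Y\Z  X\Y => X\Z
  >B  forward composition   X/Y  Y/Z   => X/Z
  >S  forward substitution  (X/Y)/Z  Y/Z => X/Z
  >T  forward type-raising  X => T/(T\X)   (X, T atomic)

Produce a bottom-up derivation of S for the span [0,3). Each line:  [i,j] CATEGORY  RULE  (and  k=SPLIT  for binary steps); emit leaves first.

[0,3] S   >
  [0,1] "which" : S/(N\PP)
  [1,3] N\PP   <B
    [1,2] "quickly" : (PP/NP)\PP
    [2,3] "found" : N\(PP/NP)

[0,1] S/(N\PP)  lex  "which"
[1,2] (PP/NP)\PP  lex  "quickly"
[2,3] N\(PP/NP)  lex  "found"
[1,3] N\PP  <B  k=2
[0,3] S  >  k=1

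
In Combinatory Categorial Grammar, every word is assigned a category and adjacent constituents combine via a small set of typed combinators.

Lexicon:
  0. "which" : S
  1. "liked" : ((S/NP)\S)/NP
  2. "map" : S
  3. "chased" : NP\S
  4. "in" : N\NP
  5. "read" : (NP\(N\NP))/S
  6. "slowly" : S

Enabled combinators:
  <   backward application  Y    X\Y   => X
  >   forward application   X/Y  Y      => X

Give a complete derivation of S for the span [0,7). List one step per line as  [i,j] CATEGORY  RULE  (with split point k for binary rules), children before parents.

[0,7] S   >
  [0,4] S/NP   <
    [0,1] "which" : S
    [1,4] (S/NP)\S   >
      [1,2] "liked" : ((S/NP)\S)/NP
      [2,4] NP   <
        [2,3] "map" : S
        [3,4] "chased" : NP\S
  [4,7] NP   <
    [4,5] "in" : N\NP
    [5,7] NP\(N\NP)   >
      [5,6] "read" : (NP\(N\NP))/S
      [6,7] "slowly" : S

[0,1] S  lex  "which"
[1,2] ((S/NP)\S)/NP  lex  "liked"
[2,3] S  lex  "map"
[3,4] NP\S  lex  "chased"
[2,4] NP  <  k=3
[1,4] (S/NP)\S  >  k=2
[0,4] S/NP  <  k=1
[4,5] N\NP  lex  "in"
[5,6] (NP\(N\NP))/S  lex  "read"
[6,7] S  lex  "slowly"
[5,7] NP\(N\NP)  >  k=6
[4,7] NP  <  k=5
[0,7] S  >  k=4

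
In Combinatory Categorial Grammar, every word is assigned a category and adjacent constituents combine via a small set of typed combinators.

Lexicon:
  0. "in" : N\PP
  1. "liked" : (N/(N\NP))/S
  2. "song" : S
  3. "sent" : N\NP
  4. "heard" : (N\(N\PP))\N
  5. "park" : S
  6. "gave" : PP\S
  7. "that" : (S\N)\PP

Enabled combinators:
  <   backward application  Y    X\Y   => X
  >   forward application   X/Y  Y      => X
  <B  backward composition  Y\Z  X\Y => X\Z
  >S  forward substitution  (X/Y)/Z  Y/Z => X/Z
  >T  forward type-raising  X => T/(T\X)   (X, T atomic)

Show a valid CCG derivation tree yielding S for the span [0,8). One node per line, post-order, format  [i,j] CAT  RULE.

[0,1] N\PP  lex  "in"
[1,2] (N/(N\NP))/S  lex  "liked"
[2,3] S  lex  "song"
[1,3] N/(N\NP)  >  k=2
[3,4] N\NP  lex  "sent"
[1,4] N  >  k=3
[4,5] (N\(N\PP))\N  lex  "heard"
[1,5] N\(N\PP)  <  k=4
[0,5] N  <  k=1
[5,6] S  lex  "park"
[6,7] PP\S  lex  "gave"
[5,7] PP  <  k=6
[7,8] (S\N)\PP  lex  "that"
[5,8] S\N  <  k=7
[0,8] S  <  k=5

[0,8] S   <
  [0,5] N   <
    [0,1] "in" : N\PP
    [1,5] N\(N\PP)   <
      [1,4] N   >
        [1,3] N/(N\NP)   >
          [1,2] "liked" : (N/(N\NP))/S
          [2,3] "song" : S
        [3,4] "sent" : N\NP
      [4,5] "heard" : (N\(N\PP))\N
  [5,8] S\N   <
    [5,7] PP   <
      [5,6] "park" : S
      [6,7] "gave" : PP\S
    [7,8] "that" : (S\N)\PP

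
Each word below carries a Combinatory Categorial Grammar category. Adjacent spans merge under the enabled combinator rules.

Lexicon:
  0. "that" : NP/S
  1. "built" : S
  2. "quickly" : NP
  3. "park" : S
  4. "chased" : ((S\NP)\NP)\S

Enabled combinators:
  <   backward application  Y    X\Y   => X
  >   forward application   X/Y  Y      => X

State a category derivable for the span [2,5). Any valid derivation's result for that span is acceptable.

[0,5] S   <
  [0,2] NP   >
    [0,1] "that" : NP/S
    [1,2] "built" : S
  [2,5] S\NP   <
    [2,3] "quickly" : NP
    [3,5] (S\NP)\NP   <
      [3,4] "park" : S
      [4,5] "chased" : ((S\NP)\NP)\S

S\NP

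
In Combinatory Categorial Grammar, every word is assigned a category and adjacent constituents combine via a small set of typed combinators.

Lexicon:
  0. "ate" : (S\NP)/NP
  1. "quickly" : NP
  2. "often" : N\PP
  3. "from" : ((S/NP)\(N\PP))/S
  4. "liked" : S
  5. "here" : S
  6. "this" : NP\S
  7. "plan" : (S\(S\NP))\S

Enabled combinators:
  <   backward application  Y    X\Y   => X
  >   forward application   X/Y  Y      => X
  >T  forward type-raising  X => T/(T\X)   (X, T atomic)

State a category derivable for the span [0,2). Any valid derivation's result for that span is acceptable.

S\NP

[0,8] S   <
  [0,2] S\NP   >
    [0,1] "ate" : (S\NP)/NP
    [1,2] "quickly" : NP
  [2,8] S\(S\NP)   <
    [2,7] S   >
      [2,5] S/NP   <
        [2,3] "often" : N\PP
        [3,5] (S/NP)\(N\PP)   >
          [3,4] "from" : ((S/NP)\(N\PP))/S
          [4,5] "liked" : S
      [5,7] NP   <
        [5,6] "here" : S
        [6,7] "this" : NP\S
    [7,8] "plan" : (S\(S\NP))\S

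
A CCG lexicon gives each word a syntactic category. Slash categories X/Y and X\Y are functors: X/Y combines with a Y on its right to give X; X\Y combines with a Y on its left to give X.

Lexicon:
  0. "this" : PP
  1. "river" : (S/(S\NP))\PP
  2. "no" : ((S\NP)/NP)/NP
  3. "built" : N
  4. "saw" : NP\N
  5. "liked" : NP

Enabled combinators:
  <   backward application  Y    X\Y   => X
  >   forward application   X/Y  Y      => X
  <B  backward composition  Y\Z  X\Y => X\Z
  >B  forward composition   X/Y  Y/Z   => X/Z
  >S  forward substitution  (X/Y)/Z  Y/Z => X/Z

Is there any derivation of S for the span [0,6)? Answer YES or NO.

[0,6] S   >
  [0,2] S/(S\NP)   <
    [0,1] "this" : PP
    [1,2] "river" : (S/(S\NP))\PP
  [2,6] S\NP   >
    [2,5] (S\NP)/NP   >
      [2,3] "no" : ((S\NP)/NP)/NP
      [3,5] NP   <
        [3,4] "built" : N
        [4,5] "saw" : NP\N
    [5,6] "liked" : NP

YES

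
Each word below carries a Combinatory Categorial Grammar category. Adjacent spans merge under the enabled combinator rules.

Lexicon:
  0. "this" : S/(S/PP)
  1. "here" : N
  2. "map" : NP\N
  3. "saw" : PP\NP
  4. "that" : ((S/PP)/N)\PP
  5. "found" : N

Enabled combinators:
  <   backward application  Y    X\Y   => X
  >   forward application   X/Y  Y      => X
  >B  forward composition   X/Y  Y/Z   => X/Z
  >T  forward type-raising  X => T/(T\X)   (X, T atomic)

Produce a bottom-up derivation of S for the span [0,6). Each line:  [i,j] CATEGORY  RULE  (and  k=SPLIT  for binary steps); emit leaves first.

[0,1] S/(S/PP)  lex  "this"
[1,2] N  lex  "here"
[2,3] NP\N  lex  "map"
[1,3] NP  <  k=2
[3,4] PP\NP  lex  "saw"
[1,4] PP  <  k=3
[4,5] ((S/PP)/N)\PP  lex  "that"
[1,5] (S/PP)/N  <  k=4
[0,5] S/N  >B  k=1
[5,6] N  lex  "found"
[0,6] S  >  k=5

[0,6] S   >
  [0,5] S/N   >B
    [0,1] "this" : S/(S/PP)
    [1,5] (S/PP)/N   <
      [1,4] PP   <
        [1,3] NP   <
          [1,2] "here" : N
          [2,3] "map" : NP\N
        [3,4] "saw" : PP\NP
      [4,5] "that" : ((S/PP)/N)\PP
  [5,6] "found" : N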